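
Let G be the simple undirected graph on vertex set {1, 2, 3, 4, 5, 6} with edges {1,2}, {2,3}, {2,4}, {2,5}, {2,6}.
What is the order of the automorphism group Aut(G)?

Vertex 2 has degree 5 and every other vertex has degree 1, so G is the star K_{1,5} with centre 2. The 5 leaves are pairwise interchangeable while the centre is fixed, giving Aut(G) = S_5.

120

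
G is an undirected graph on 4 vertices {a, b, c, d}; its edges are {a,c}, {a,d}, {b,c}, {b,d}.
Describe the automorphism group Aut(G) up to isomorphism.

G is 2-regular and bipartite on 2^2 = 4 vertices with girth 4; it is the hypercube graph Q_2. The symmetry group of the 2-cube is the hyperoctahedral group B_2 = Z_2 ≀ S_2, of order 2^2·2! = 8.

the dihedral group of order 8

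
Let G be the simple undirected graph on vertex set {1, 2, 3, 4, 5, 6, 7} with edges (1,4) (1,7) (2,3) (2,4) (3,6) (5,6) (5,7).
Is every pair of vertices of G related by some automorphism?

G is 2-regular and connected on 7 vertices, i.e. the cycle C_7. The automorphisms of the 7-cycle are exactly the symmetries of a regular 7-gon: the dihedral group D_7, |D_7| = 14. Under this action every vertex can be carried to every other, so G is vertex-transitive.

Yes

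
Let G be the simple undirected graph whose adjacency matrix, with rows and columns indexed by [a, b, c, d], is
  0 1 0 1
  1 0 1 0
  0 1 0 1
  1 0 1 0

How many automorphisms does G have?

G is 2-regular and bipartite on 2^2 = 4 vertices with girth 4; it is the hypercube graph Q_2. Aut(Q_2) consists of the signed permutations of the 2 coordinate axes: 2! permutations times 2^2 sign flips, so |Aut| = 2^2·2! = 8.

8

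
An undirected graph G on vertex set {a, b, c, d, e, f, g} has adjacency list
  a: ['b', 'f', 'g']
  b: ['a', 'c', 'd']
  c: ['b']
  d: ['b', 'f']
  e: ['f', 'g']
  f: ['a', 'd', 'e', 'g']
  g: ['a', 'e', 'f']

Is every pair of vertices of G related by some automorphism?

No

Vertex c is the only vertex of degree 1, so every automorphism fixes it; G is not vertex-transitive.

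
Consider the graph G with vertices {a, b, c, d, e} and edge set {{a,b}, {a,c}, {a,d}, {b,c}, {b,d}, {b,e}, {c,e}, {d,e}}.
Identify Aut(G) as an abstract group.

D_4

Vertex b is the unique vertex of degree 4; the remaining 4 vertices each have degree 3 and induce a cycle, so G is the wheel on 5 vertices with hub b. Every automorphism fixes the hub and acts on the rim 4-cycle, so Aut(G) ≅ Aut(C_4) = D_4 of order 8.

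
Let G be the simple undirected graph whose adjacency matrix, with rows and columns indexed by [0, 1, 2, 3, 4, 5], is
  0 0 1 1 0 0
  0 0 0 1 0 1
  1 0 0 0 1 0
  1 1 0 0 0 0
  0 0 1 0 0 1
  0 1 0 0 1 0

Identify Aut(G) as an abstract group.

D_6

G is 2-regular and connected on 6 vertices, i.e. the cycle C_6. The automorphisms of the 6-cycle are exactly the symmetries of a regular 6-gon: the dihedral group D_6, |D_6| = 12.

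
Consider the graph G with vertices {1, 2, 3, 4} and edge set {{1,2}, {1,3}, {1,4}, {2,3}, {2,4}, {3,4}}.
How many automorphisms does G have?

24

All 4 vertices are pairwise adjacent: G = K_4. Any permutation of the 4 vertices preserves K_4, so Aut(K_4) = S_4 of order 4! = 24.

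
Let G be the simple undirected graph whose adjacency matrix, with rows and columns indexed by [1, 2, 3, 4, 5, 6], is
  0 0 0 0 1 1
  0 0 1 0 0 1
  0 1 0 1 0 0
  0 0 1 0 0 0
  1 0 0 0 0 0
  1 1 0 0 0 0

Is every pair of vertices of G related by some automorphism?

Automorphisms preserve degree, but G has vertices of degree 1 and vertices of degree 2; no automorphism maps one to the other, so G is not vertex-transitive.

No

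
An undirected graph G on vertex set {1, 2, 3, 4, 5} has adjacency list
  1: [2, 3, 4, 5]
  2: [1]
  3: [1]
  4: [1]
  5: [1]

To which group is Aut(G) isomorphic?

Vertex 1 has degree 4 and every other vertex has degree 1, so G is the star K_{1,4} with centre 1. The 4 leaves are pairwise interchangeable while the centre is fixed, giving Aut(G) = S_4.

the symmetric group on 4 letters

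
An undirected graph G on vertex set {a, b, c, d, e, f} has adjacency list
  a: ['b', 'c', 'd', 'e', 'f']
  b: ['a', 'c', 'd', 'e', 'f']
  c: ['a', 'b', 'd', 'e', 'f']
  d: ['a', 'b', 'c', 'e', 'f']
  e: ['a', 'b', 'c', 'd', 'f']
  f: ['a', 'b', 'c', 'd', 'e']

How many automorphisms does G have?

720

Every vertex has degree 5, so G is the complete graph K_6. Every bijection on the vertex set is an automorphism of K_6; hence Aut(K_6) ≅ S_6, order 720.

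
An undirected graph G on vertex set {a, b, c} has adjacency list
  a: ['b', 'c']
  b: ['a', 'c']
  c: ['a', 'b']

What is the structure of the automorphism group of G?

Every vertex has degree 2, so G is the complete graph K_3. Any permutation of the 3 vertices preserves K_3, so Aut(K_3) = S_3 of order 3! = 6.

S_3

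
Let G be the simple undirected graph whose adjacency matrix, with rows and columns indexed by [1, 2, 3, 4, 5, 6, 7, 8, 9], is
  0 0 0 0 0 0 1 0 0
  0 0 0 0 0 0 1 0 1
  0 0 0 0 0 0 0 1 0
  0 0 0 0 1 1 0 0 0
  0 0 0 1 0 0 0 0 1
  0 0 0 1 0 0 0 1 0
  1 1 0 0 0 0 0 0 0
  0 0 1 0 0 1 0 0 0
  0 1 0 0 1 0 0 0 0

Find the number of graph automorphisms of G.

The degree sequence is [1, 2, 1, 2, 2, 2, 2, 2, 2]; the two degree-1 vertices 1 and 3 are the ends of a path, so G = P_9. The only nontrivial automorphism of a path is the end-to-end reflection, so Aut(G) ≅ Z_2.

2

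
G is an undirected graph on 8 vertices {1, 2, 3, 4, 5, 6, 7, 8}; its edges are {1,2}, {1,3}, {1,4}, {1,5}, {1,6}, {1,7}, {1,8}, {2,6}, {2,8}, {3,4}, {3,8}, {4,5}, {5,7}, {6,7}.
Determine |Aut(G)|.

Vertex 1 is the unique vertex of degree 7; the remaining 7 vertices each have degree 3 and induce a cycle, so G is the wheel on 8 vertices with hub 1. Every automorphism fixes the hub and acts on the rim 7-cycle, so Aut(G) ≅ Aut(C_7) = D_7 of order 14.

14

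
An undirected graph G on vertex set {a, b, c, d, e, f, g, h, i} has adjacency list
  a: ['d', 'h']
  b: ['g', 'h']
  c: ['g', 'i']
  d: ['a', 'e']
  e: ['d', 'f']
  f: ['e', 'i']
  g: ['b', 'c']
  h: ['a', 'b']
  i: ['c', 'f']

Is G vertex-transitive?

Yes

G is 2-regular and connected on 9 vertices, i.e. the cycle C_9. C_9 has 9 rotations and 9 reflections, so Aut(C_9) ≅ D_9 of order 18. This group acts transitively on the 9 vertices.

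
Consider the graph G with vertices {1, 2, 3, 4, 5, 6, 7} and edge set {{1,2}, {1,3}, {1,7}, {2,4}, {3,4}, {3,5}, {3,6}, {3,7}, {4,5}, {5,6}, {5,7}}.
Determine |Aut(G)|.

1

Degrees alone do not determine every vertex (e.g. 1 and 4 both have degree 3), but their neighbour-degree multisets differ: N(1) has degrees [2, 3, 5] while N(4) has degrees [2, 4, 5]. Repeating this refinement separates all vertices, so the only automorphism is the identity.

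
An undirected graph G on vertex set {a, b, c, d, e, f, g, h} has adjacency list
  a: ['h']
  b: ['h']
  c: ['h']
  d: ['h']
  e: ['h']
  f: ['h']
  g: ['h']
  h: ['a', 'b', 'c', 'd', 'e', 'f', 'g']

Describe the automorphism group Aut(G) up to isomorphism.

Vertex h has degree 7 and every other vertex has degree 1, so G is the star K_{1,7} with centre h. The 7 leaves are pairwise interchangeable while the centre is fixed, giving Aut(G) = S_7.

S_7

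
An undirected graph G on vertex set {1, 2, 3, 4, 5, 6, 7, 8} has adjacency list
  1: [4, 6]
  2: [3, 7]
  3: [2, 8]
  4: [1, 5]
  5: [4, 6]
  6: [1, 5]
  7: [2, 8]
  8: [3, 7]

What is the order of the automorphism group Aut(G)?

G has two connected components, {1, 4, 5, 6} and {2, 3, 7, 8}; each is 2-regular, so G = C_4 ⊔ C_4. With two isomorphic components, Aut(G) = Aut(C_4) ≀ S_2 = (D_4 × D_4) ⋊ Z_2: permute each cycle by D_4, then optionally swap the two cycles. Order 2·(2·4)² = 128.

128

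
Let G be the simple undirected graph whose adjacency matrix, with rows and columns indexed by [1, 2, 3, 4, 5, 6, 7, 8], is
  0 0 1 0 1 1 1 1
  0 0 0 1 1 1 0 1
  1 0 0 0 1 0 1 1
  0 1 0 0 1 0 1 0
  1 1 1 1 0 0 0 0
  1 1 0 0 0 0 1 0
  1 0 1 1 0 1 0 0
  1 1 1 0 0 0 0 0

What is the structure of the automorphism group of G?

1

The degree sequence is [5, 4, 4, 3, 4, 3, 4, 3]. Checking the degree-preserving permutations of the vertex set shows that none except the identity preserves every edge, so Aut(G) is trivial.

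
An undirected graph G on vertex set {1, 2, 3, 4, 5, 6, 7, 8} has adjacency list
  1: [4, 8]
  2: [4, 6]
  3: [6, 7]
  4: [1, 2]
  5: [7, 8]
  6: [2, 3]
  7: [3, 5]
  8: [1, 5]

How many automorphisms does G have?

G is 2-regular and connected on 8 vertices, i.e. the cycle C_8. The automorphisms of the 8-cycle are exactly the symmetries of a regular 8-gon: the dihedral group D_8, |D_8| = 16.

16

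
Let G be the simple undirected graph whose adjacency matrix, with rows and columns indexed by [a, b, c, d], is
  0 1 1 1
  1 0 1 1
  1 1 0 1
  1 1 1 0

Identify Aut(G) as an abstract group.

the symmetric group on 4 letters

All 4 vertices are pairwise adjacent: G = K_4. Every bijection on the vertex set is an automorphism of K_4; hence Aut(K_4) ≅ S_4, order 24.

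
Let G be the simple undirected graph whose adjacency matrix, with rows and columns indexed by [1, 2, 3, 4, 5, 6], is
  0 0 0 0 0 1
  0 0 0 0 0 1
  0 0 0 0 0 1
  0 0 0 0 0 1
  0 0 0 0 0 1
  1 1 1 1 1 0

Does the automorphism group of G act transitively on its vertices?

No

Vertex 6 is the only vertex of degree 5, so every automorphism fixes it; G is not vertex-transitive.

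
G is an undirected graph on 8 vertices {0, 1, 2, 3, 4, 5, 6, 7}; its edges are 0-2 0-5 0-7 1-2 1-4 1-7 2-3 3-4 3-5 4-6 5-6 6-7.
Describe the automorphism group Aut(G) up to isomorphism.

the hyperoctahedral group B_3

G is 3-regular and bipartite on 2^3 = 8 vertices with girth 4; it is the hypercube graph Q_3. The symmetry group of the 3-cube is the hyperoctahedral group B_3 = Z_2 ≀ S_3, of order 2^3·3! = 48.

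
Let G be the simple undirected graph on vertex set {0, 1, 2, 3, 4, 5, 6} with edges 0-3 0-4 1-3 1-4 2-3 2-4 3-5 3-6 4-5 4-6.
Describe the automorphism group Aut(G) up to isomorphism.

The vertices split by degree into {3, 4} (degree 5) and {0, 1, 2, 5, 6} (degree 2); every edge runs between the two parts, so G is the complete bipartite graph K_{2,5}. The parts have unequal sizes, so no automorphism swaps them; each part is permuted independently, giving S_5 × S_2 of order 5!·2! = 240.

S_5 × S_2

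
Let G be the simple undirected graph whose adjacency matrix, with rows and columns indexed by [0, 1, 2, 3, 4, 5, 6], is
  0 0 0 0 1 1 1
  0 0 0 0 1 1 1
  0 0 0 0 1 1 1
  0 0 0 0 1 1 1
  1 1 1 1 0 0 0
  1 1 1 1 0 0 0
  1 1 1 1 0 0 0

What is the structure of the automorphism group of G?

S_3 × S_4

The vertices split by degree into {4, 5, 6} (degree 4) and {0, 1, 2, 3} (degree 3); every edge runs between the two parts, so G is the complete bipartite graph K_{3,4}. Automorphisms preserve the bipartition setwise (since the parts differ in size) and act as S_3 × S_4 within it; |Aut| = 144.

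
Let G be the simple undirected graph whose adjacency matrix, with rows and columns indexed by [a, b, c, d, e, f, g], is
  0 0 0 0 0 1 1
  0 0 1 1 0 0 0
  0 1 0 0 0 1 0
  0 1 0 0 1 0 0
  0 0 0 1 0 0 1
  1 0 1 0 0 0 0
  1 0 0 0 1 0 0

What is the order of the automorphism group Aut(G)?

14

Every vertex has degree 2 and the graph is connected, so G is the 7-cycle C_7. C_7 has 7 rotations and 7 reflections, so Aut(C_7) ≅ D_7 of order 14.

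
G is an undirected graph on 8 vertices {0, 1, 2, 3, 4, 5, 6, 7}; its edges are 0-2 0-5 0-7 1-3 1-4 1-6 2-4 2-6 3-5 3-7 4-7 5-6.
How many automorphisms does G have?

48

G is 3-regular and bipartite on 2^3 = 8 vertices with girth 4; it is the hypercube graph Q_3. Aut(Q_3) consists of the signed permutations of the 3 coordinate axes: 3! permutations times 2^3 sign flips, so |Aut| = 2^3·3! = 48.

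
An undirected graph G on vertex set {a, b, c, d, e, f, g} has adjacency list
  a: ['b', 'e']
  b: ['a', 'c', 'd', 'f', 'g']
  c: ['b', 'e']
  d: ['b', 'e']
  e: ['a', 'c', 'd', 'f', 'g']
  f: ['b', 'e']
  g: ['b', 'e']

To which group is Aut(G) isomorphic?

S_2 × S_5

The vertices split by degree into {b, e} (degree 5) and {a, c, d, f, g} (degree 2); every edge runs between the two parts, so G is the complete bipartite graph K_{2,5}. The parts have unequal sizes, so no automorphism swaps them; each part is permuted independently, giving S_2 × S_5 of order 2!·5! = 240.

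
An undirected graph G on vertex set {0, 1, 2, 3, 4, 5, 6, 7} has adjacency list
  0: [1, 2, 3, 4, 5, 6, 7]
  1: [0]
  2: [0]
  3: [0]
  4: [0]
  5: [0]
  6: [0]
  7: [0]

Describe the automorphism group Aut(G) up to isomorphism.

S_7

Vertex 0 has degree 7 and every other vertex has degree 1, so G is the star K_{1,7} with centre 0. Any automorphism fixes the centre and permutes the 7 leaves freely, so Aut(G) ≅ S_7 of order 7! = 5040.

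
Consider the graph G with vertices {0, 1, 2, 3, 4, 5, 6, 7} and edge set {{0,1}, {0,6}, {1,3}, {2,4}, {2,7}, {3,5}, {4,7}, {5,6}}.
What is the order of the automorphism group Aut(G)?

G has two connected components, {0, 1, 3, 5, 6} and {2, 4, 7}; each is 2-regular, so G = C_5 ⊔ C_3. The components are non-isomorphic (different sizes), so Aut(G) = Aut(C_3) × Aut(C_5) = D_3 × D_5 of order 6·10 = 60.

60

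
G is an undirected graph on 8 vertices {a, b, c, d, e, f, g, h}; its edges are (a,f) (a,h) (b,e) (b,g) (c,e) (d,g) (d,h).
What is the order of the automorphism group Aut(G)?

2

The degree sequence is [2, 2, 1, 2, 2, 1, 2, 2]; the two degree-1 vertices c and f are the ends of a path, so G = P_8. The only nontrivial automorphism of a path is the end-to-end reflection, so Aut(G) ≅ Z_2.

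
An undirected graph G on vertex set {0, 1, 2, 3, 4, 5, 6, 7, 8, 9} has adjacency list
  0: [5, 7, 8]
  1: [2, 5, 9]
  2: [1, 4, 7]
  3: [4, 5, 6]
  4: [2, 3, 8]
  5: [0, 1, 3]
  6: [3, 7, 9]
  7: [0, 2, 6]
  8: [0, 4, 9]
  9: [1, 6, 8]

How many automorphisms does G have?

120

G is 3-regular on 10 vertices with no triangles and no 4-cycles (girth 5): this is the Petersen graph. Viewing the Petersen graph as the Kneser graph K(5,2) — vertices are 2-subsets of {1,…,5}, edges join disjoint pairs — its automorphisms are exactly the permutations of the 5-element set, so Aut ≅ S_5 of order 120.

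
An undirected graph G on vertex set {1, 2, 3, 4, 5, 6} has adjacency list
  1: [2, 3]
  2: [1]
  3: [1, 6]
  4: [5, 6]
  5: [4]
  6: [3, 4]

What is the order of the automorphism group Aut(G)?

The degree sequence is [2, 1, 2, 2, 1, 2]; the two degree-1 vertices 2 and 5 are the ends of a path, so G = P_6. A path has exactly one nontrivial symmetry — reversal — giving Aut(G) of order 2.

2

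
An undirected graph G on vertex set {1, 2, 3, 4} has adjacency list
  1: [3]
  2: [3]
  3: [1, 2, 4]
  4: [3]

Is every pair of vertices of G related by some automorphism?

No

Vertex 3 is the only vertex of degree 3, so every automorphism fixes it; G is not vertex-transitive.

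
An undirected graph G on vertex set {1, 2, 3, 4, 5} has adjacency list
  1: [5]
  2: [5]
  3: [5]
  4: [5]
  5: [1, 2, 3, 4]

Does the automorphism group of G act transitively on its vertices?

No

Vertex 5 is the only vertex of degree 4, so every automorphism fixes it; G is not vertex-transitive.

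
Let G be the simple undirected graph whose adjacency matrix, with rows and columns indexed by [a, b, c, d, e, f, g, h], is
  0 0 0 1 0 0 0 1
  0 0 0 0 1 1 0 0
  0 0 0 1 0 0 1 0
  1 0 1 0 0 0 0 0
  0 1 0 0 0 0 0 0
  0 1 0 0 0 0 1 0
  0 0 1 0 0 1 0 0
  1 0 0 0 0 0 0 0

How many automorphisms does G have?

The degree sequence is [2, 2, 2, 2, 1, 2, 2, 1]; the two degree-1 vertices e and h are the ends of a path, so G = P_8. The only nontrivial automorphism of a path is the end-to-end reflection, so Aut(G) ≅ Z_2.

2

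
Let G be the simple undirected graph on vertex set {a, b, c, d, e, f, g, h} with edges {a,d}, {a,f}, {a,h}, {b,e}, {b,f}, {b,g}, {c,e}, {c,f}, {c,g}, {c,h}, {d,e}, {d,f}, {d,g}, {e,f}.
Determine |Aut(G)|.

Degrees alone do not determine every vertex (e.g. a and b both have degree 3), but their neighbour-degree multisets differ: N(a) has degrees [2, 4, 5] while N(b) has degrees [3, 4, 5]. Repeating this refinement separates all vertices, so the only automorphism is the identity.

1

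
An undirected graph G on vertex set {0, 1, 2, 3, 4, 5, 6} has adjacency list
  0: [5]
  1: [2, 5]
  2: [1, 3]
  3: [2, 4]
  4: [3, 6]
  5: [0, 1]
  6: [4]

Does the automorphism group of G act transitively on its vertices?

Automorphisms preserve degree, but G has vertices of degree 1 and vertices of degree 2; no automorphism maps one to the other, so G is not vertex-transitive.

No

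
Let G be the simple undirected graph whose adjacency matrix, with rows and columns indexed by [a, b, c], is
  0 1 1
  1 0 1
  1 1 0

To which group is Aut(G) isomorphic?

Every vertex has degree 2, so G is the complete graph K_3. Any permutation of the 3 vertices preserves K_3, so Aut(K_3) = S_3 of order 3! = 6.

the symmetric group on 3 letters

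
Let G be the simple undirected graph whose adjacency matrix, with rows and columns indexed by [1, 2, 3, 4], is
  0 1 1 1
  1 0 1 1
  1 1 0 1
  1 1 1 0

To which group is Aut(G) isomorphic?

All 4 vertices are pairwise adjacent: G = K_4. Any permutation of the 4 vertices preserves K_4, so Aut(K_4) = S_4 of order 4! = 24.

S_4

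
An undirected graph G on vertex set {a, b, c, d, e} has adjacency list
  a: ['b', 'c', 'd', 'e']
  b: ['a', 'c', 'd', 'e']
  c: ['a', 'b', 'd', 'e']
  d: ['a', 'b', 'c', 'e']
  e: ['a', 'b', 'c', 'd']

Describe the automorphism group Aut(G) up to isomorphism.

the symmetric group on 5 letters

All 5 vertices are pairwise adjacent: G = K_5. Every bijection on the vertex set is an automorphism of K_5; hence Aut(K_5) ≅ S_5, order 120.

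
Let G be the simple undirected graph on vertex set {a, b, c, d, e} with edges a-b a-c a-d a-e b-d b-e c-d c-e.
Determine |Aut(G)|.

8

Vertex a is the unique vertex of degree 4; the remaining 4 vertices each have degree 3 and induce a cycle, so G is the wheel on 5 vertices with hub a. With the hub fixed, the remaining symmetry is that of the rim cycle C_4, giving the dihedral group D_4.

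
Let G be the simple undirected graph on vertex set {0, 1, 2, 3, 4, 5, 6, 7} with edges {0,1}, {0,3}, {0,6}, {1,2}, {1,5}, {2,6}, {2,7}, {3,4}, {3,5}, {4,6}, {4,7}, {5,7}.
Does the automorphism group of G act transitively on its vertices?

G is 3-regular and bipartite on 2^3 = 8 vertices with girth 4; it is the hypercube graph Q_3. The symmetry group of the 3-cube is the hyperoctahedral group B_3 = Z_2 ≀ S_3, of order 2^3·3! = 48. Under this action every vertex can be carried to every other, so G is vertex-transitive.

Yes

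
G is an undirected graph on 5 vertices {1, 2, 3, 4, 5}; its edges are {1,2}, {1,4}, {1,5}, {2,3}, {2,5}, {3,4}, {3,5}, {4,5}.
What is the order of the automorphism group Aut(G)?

8

Vertex 5 is the unique vertex of degree 4; the remaining 4 vertices each have degree 3 and induce a cycle, so G is the wheel on 5 vertices with hub 5. With the hub fixed, the remaining symmetry is that of the rim cycle C_4, giving the dihedral group D_4.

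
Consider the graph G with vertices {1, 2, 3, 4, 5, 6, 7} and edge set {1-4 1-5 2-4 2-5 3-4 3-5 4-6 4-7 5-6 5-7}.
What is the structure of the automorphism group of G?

S_2 × S_5

The vertices split by degree into {4, 5} (degree 5) and {1, 2, 3, 6, 7} (degree 2); every edge runs between the two parts, so G is the complete bipartite graph K_{2,5}. Automorphisms preserve the bipartition setwise (since the parts differ in size) and act as S_2 × S_5 within it; |Aut| = 240.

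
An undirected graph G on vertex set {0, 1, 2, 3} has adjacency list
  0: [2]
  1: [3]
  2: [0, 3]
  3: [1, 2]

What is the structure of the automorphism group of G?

the cyclic group of order 2

The degree sequence is [1, 1, 2, 2]; the two degree-1 vertices 0 and 1 are the ends of a path, so G = P_4. A path has exactly one nontrivial symmetry — reversal — giving Aut(G) of order 2.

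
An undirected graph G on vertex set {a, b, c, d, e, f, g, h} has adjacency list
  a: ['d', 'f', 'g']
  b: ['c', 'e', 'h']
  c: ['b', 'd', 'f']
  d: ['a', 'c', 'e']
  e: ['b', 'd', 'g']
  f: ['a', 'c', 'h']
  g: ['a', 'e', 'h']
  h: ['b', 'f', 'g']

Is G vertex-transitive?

Yes

G is 3-regular and bipartite on 2^3 = 8 vertices with girth 4; it is the hypercube graph Q_3. The symmetry group of the 3-cube is the hyperoctahedral group B_3 = Z_2 ≀ S_3, of order 2^3·3! = 48. This group acts transitively on the 8 vertices.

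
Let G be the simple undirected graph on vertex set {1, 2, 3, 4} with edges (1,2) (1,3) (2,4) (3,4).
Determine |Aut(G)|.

G is 2-regular and bipartite on 2^2 = 4 vertices with girth 4; it is the hypercube graph Q_2. The symmetry group of the 2-cube is the hyperoctahedral group B_2 = Z_2 ≀ S_2, of order 2^2·2! = 8.

8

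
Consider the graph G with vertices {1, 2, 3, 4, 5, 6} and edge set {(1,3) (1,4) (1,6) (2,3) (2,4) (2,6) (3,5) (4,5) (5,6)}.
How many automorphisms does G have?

G is 3-regular and bipartite with parts {3, 4, 6} and {1, 2, 5} (each part is independent and every cross-pair is an edge), so G = K_{3,3}. Each part can be permuted independently (S_3 × S_3) and the two equal-size parts can also be swapped, giving (S_3 × S_3) ⋊ Z_2 of order 2·(3!)² = 72.

72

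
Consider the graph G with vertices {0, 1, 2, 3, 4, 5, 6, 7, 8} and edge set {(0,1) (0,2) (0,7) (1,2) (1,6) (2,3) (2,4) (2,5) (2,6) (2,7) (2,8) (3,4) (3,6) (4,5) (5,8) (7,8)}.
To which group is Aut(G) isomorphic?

the dihedral group of order 16

Vertex 2 is the unique vertex of degree 8; the remaining 8 vertices each have degree 3 and induce a cycle, so G is the wheel on 9 vertices with hub 2. With the hub fixed, the remaining symmetry is that of the rim cycle C_8, giving the dihedral group D_8.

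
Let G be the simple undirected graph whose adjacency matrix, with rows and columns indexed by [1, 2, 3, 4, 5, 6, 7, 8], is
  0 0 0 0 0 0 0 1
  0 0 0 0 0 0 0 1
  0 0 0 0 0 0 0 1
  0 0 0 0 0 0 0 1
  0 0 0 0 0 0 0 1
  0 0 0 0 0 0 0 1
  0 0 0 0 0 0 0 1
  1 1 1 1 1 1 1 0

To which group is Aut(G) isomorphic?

S_7

Vertex 8 has degree 7 and every other vertex has degree 1, so G is the star K_{1,7} with centre 8. Any automorphism fixes the centre and permutes the 7 leaves freely, so Aut(G) ≅ S_7 of order 7! = 5040.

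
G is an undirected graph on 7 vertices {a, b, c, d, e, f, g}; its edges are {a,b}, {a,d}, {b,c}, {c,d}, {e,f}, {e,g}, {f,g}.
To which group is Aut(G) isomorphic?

G has two connected components, {a, b, c, d} and {e, f, g}; each is 2-regular, so G = C_4 ⊔ C_3. The components are non-isomorphic (different sizes), so Aut(G) = Aut(C_4) × Aut(C_3) = D_4 × D_3 of order 8·6 = 48.

D_4 × D_3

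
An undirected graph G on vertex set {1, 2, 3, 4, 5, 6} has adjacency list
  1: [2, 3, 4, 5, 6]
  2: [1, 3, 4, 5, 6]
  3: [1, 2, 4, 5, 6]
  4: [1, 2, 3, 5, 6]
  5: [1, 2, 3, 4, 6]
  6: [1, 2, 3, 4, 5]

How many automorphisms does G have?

All 6 vertices are pairwise adjacent: G = K_6. Any permutation of the 6 vertices preserves K_6, so Aut(K_6) = S_6 of order 6! = 720.

720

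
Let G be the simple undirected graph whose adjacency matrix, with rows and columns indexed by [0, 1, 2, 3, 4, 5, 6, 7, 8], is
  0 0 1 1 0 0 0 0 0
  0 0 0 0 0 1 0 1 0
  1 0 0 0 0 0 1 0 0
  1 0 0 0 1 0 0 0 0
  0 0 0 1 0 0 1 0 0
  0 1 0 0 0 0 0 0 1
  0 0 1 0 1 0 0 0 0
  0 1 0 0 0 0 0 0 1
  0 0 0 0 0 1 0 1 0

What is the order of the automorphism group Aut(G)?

80

G has two connected components, {0, 2, 3, 4, 6} and {1, 5, 7, 8}; each is 2-regular, so G = C_5 ⊔ C_4. The components are non-isomorphic (different sizes), so Aut(G) = Aut(C_5) × Aut(C_4) = D_5 × D_4 of order 10·8 = 80.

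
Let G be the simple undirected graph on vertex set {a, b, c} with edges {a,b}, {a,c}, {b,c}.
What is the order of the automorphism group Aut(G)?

Every vertex has degree 2, so G is the complete graph K_3. Every bijection on the vertex set is an automorphism of K_3; hence Aut(K_3) ≅ S_3, order 6.

6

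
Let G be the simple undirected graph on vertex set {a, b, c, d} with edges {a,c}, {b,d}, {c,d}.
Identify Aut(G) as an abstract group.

The degree sequence is [1, 1, 2, 2]; the two degree-1 vertices a and b are the ends of a path, so G = P_4. A path has exactly one nontrivial symmetry — reversal — giving Aut(G) of order 2.

C_2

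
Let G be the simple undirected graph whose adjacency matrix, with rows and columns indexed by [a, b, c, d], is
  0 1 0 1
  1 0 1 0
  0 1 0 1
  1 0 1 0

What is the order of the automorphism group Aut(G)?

G is 2-regular and bipartite with parts {a, c} and {b, d} (each part is independent and every cross-pair is an edge), so G = K_{2,2}. Each part can be permuted independently (S_2 × S_2) and the two equal-size parts can also be swapped, giving (S_2 × S_2) ⋊ Z_2 of order 2·(2!)² = 8.

8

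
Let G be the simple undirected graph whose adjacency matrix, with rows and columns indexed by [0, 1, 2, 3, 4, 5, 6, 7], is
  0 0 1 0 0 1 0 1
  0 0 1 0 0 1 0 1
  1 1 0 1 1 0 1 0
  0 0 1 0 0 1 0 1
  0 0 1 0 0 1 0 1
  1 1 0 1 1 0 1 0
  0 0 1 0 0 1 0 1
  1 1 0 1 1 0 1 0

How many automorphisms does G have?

The vertices split by degree into {2, 5, 7} (degree 5) and {0, 1, 3, 4, 6} (degree 3); every edge runs between the two parts, so G is the complete bipartite graph K_{3,5}. The parts have unequal sizes, so no automorphism swaps them; each part is permuted independently, giving S_3 × S_5 of order 3!·5! = 720.

720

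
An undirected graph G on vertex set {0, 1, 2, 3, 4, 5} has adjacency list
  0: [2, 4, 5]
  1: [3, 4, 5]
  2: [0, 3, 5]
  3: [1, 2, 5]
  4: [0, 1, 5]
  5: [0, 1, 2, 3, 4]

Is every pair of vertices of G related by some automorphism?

Vertex 5 is the only vertex of degree 5, so every automorphism fixes it; G is not vertex-transitive.

No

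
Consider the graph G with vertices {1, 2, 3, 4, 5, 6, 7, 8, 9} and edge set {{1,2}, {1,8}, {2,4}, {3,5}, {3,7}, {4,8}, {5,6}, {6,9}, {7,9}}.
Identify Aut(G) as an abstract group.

G has two connected components, {3, 5, 6, 7, 9} and {1, 2, 4, 8}; each is 2-regular, so G = C_5 ⊔ C_4. No automorphism exchanges components of different sizes, hence Aut(G) is the direct product D_5 × D_4, order 80.

D_5 × D_4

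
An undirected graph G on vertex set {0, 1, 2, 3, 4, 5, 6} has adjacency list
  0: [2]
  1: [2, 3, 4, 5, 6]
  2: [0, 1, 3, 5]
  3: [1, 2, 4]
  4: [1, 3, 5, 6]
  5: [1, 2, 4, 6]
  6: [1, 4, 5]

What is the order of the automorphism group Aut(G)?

1

The degree sequence is [1, 5, 4, 3, 4, 4, 3]. Checking the degree-preserving permutations of the vertex set shows that none except the identity preserves every edge, so Aut(G) is trivial.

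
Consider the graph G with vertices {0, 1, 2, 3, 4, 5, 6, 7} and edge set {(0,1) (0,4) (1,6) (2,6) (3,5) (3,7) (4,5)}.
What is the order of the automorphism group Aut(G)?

The degree sequence is [2, 2, 1, 2, 2, 2, 2, 1]; the two degree-1 vertices 2 and 7 are the ends of a path, so G = P_8. A path has exactly one nontrivial symmetry — reversal — giving Aut(G) of order 2.

2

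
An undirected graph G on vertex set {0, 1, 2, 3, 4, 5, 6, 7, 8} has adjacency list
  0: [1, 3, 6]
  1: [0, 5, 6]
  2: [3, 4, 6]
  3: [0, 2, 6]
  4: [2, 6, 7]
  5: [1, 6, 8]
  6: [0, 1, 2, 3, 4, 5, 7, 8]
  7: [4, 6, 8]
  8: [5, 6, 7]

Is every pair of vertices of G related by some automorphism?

No

Vertex 6 is the only vertex of degree 8, so every automorphism fixes it; G is not vertex-transitive.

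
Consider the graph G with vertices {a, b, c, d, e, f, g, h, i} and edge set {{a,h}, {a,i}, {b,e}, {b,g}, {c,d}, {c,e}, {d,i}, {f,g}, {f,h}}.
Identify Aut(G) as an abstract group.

D_9

Every vertex has degree 2 and the graph is connected, so G is the 9-cycle C_9. The automorphisms of the 9-cycle are exactly the symmetries of a regular 9-gon: the dihedral group D_9, |D_9| = 18.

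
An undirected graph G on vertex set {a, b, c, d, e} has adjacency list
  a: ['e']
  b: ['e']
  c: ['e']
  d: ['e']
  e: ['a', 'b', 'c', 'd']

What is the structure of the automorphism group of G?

S_4

Vertex e has degree 4 and every other vertex has degree 1, so G is the star K_{1,4} with centre e. Any automorphism fixes the centre and permutes the 4 leaves freely, so Aut(G) ≅ S_4 of order 4! = 24.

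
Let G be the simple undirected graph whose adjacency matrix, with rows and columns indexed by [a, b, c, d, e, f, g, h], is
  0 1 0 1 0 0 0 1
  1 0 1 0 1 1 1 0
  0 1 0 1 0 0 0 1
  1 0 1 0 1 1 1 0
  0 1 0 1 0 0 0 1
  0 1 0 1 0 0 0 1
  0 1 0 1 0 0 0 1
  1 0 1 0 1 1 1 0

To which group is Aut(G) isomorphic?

S_5 × S_3

The vertices split by degree into {b, d, h} (degree 5) and {a, c, e, f, g} (degree 3); every edge runs between the two parts, so G is the complete bipartite graph K_{3,5}. The parts have unequal sizes, so no automorphism swaps them; each part is permuted independently, giving S_5 × S_3 of order 5!·3! = 720.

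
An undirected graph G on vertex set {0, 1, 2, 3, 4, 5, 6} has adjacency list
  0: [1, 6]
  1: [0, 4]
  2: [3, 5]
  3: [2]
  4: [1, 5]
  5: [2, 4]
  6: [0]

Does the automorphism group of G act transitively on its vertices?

No

Automorphisms preserve degree, but G has vertices of degree 1 and vertices of degree 2; no automorphism maps one to the other, so G is not vertex-transitive.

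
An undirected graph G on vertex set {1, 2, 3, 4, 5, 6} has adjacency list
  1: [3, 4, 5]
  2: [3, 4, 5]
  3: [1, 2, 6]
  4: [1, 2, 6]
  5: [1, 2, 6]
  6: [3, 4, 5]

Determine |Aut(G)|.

72

G is 3-regular and bipartite with parts {1, 2, 6} and {3, 4, 5} (each part is independent and every cross-pair is an edge), so G = K_{3,3}. Each part can be permuted independently (S_3 × S_3) and the two equal-size parts can also be swapped, giving (S_3 × S_3) ⋊ Z_2 of order 2·(3!)² = 72.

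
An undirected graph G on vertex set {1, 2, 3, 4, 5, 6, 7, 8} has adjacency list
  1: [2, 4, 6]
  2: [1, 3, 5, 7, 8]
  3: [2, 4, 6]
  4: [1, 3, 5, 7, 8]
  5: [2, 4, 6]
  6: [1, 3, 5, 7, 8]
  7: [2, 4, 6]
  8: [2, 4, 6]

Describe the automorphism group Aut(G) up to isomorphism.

The vertices split by degree into {2, 4, 6} (degree 5) and {1, 3, 5, 7, 8} (degree 3); every edge runs between the two parts, so G is the complete bipartite graph K_{3,5}. The parts have unequal sizes, so no automorphism swaps them; each part is permuted independently, giving S_3 × S_5 of order 3!·5! = 720.

S_3 × S_5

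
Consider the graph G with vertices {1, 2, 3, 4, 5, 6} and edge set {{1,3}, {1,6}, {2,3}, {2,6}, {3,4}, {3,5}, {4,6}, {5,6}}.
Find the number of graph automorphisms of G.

48

The vertices split by degree into {3, 6} (degree 4) and {1, 2, 4, 5} (degree 2); every edge runs between the two parts, so G is the complete bipartite graph K_{2,4}. Automorphisms preserve the bipartition setwise (since the parts differ in size) and act as S_4 × S_2 within it; |Aut| = 48.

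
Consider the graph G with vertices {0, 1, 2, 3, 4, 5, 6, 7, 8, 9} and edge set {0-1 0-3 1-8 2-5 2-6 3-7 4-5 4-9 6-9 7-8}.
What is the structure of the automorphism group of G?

D_5 ≀ Z_2

G has two connected components, {0, 1, 3, 7, 8} and {2, 4, 5, 6, 9}; each is 2-regular, so G = C_5 ⊔ C_5. With two isomorphic components, Aut(G) = Aut(C_5) ≀ S_2 = (D_5 × D_5) ⋊ Z_2: permute each cycle by D_5, then optionally swap the two cycles. Order 2·(2·5)² = 200.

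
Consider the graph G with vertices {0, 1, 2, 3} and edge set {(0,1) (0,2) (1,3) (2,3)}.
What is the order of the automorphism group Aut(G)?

G is 2-regular and bipartite on 2^2 = 4 vertices with girth 4; it is the hypercube graph Q_2. The symmetry group of the 2-cube is the hyperoctahedral group B_2 = Z_2 ≀ S_2, of order 2^2·2! = 8.

8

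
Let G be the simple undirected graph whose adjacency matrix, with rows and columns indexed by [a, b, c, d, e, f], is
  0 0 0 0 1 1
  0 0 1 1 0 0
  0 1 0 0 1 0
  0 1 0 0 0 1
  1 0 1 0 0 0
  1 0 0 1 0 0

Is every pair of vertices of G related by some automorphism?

Every vertex has degree 2 and the graph is connected, so G is the 6-cycle C_6. The automorphisms of the 6-cycle are exactly the symmetries of a regular 6-gon: the dihedral group D_6, |D_6| = 12. Under this action every vertex can be carried to every other, so G is vertex-transitive.

Yes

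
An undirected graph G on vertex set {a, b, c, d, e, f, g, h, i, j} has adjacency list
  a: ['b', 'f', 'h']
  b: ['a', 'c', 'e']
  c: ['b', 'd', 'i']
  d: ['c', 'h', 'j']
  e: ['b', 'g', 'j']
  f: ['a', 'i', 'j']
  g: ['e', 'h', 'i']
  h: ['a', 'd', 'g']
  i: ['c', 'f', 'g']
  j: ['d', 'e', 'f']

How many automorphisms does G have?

120

G is 3-regular on 10 vertices with no triangles and no 4-cycles (girth 5): this is the Petersen graph. Viewing the Petersen graph as the Kneser graph K(5,2) — vertices are 2-subsets of {1,…,5}, edges join disjoint pairs — its automorphisms are exactly the permutations of the 5-element set, so Aut ≅ S_5 of order 120.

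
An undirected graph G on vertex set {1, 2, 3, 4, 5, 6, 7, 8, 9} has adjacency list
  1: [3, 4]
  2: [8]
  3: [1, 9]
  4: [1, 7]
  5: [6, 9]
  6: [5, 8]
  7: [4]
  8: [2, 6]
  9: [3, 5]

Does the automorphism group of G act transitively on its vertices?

No

Automorphisms preserve degree, but G has vertices of degree 1 and vertices of degree 2; no automorphism maps one to the other, so G is not vertex-transitive.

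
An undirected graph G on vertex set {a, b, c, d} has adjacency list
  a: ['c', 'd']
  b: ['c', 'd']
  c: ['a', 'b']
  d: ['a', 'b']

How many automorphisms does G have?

8

G is 2-regular and bipartite on 2^2 = 4 vertices with girth 4; it is the hypercube graph Q_2. Aut(Q_2) consists of the signed permutations of the 2 coordinate axes: 2! permutations times 2^2 sign flips, so |Aut| = 2^2·2! = 8.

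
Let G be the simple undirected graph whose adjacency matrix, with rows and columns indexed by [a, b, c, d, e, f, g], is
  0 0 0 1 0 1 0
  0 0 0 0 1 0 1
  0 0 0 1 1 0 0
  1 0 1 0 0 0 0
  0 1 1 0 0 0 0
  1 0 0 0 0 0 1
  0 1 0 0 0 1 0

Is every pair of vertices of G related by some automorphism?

Yes

G is 2-regular and connected on 7 vertices, i.e. the cycle C_7. C_7 has 7 rotations and 7 reflections, so Aut(C_7) ≅ D_7 of order 14. Under this action every vertex can be carried to every other, so G is vertex-transitive.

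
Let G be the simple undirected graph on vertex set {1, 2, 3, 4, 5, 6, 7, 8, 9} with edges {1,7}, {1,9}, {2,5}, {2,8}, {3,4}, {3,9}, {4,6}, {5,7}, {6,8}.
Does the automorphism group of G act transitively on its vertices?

Yes

G is 2-regular and connected on 9 vertices, i.e. the cycle C_9. The automorphisms of the 9-cycle are exactly the symmetries of a regular 9-gon: the dihedral group D_9, |D_9| = 18. This group acts transitively on the 9 vertices.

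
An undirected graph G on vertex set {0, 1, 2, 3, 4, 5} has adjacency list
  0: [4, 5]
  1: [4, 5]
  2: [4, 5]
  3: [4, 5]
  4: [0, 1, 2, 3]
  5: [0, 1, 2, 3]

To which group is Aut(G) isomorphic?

The vertices split by degree into {4, 5} (degree 4) and {0, 1, 2, 3} (degree 2); every edge runs between the two parts, so G is the complete bipartite graph K_{2,4}. The parts have unequal sizes, so no automorphism swaps them; each part is permuted independently, giving S_4 × S_2 of order 4!·2! = 48.

S_4 × S_2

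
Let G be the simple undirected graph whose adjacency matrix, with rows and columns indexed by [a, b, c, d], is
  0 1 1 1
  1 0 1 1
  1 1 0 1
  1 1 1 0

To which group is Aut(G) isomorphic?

Every vertex has degree 3, so G is the complete graph K_4. Every bijection on the vertex set is an automorphism of K_4; hence Aut(K_4) ≅ S_4, order 24.

the symmetric group on 4 letters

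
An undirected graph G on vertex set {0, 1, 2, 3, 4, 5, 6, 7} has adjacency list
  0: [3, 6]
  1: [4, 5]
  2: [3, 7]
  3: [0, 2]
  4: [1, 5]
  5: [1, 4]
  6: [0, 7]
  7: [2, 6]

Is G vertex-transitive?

No

G has two connected components, {0, 2, 3, 6, 7} and {1, 4, 5}; each is 2-regular, so G = C_5 ⊔ C_3. The orbit of 0 under Aut(G) is {0, 2, 3, 6, 7}, which does not contain 1, so G is not vertex-transitive.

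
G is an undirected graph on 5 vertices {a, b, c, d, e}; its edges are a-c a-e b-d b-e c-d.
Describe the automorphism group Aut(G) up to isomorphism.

D_5

G is 2-regular and connected on 5 vertices, i.e. the cycle C_5. The automorphisms of the 5-cycle are exactly the symmetries of a regular 5-gon: the dihedral group D_5, |D_5| = 10.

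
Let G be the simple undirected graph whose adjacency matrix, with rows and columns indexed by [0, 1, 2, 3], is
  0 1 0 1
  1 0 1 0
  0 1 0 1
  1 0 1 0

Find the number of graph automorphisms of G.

8

G is 2-regular and connected on 4 vertices, i.e. the cycle C_4. C_4 has 4 rotations and 4 reflections, so Aut(C_4) ≅ D_4 of order 8.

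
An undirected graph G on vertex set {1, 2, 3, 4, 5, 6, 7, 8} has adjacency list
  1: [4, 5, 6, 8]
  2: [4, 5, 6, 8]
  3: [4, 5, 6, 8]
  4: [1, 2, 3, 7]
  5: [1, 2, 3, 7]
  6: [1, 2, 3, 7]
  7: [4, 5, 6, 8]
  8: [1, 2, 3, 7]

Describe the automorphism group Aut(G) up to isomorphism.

G is 4-regular and bipartite with parts {4, 5, 6, 8} and {1, 2, 3, 7} (each part is independent and every cross-pair is an edge), so G = K_{4,4}. Aut(K_{4,4}) is the wreath product S_4 ≀ Z_2: permute within each part, then optionally swap the parts; |Aut| = 2·(4!)² = 1152.

(S_4 × S_4) ⋊ Z_2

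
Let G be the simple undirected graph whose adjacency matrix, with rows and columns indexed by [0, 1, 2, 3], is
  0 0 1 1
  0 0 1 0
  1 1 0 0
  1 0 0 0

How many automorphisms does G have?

The degree sequence is [2, 1, 2, 1]; the two degree-1 vertices 1 and 3 are the ends of a path, so G = P_4. A path has exactly one nontrivial symmetry — reversal — giving Aut(G) of order 2.

2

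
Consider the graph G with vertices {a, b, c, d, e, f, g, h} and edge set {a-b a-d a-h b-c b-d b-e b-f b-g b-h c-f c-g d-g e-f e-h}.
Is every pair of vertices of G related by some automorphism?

No

Vertex b is the only vertex of degree 7, so every automorphism fixes it; G is not vertex-transitive.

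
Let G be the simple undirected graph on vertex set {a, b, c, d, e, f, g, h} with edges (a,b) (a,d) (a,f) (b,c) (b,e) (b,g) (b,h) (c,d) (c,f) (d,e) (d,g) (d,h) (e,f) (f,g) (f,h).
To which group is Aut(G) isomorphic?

S_3 × S_5

The vertices split by degree into {b, d, f} (degree 5) and {a, c, e, g, h} (degree 3); every edge runs between the two parts, so G is the complete bipartite graph K_{3,5}. The parts have unequal sizes, so no automorphism swaps them; each part is permuted independently, giving S_3 × S_5 of order 3!·5! = 720.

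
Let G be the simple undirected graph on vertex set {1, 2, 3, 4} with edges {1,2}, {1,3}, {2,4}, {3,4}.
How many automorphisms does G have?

G is 2-regular and connected on 4 vertices, i.e. the cycle C_4. The automorphisms of the 4-cycle are exactly the symmetries of a regular 4-gon: the dihedral group D_4, |D_4| = 8.

8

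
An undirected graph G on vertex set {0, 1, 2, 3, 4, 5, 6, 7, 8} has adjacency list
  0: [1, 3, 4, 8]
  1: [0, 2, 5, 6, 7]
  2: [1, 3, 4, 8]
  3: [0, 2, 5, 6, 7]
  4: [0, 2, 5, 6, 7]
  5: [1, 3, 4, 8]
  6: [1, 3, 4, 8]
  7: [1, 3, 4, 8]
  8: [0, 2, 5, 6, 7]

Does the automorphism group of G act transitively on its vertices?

Automorphisms preserve degree, but G has vertices of degree 4 and vertices of degree 5; no automorphism maps one to the other, so G is not vertex-transitive.

No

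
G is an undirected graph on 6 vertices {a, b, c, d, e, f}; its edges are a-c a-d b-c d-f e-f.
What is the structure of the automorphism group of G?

The degree sequence is [2, 1, 2, 2, 1, 2]; the two degree-1 vertices b and e are the ends of a path, so G = P_6. The only nontrivial automorphism of a path is the end-to-end reflection, so Aut(G) ≅ Z_2.

the cyclic group of order 2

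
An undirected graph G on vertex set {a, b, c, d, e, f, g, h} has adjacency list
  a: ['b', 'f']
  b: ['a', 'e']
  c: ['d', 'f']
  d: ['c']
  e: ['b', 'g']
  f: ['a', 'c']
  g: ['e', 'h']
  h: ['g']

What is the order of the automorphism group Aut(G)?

2

The degree sequence is [2, 2, 2, 1, 2, 2, 2, 1]; the two degree-1 vertices d and h are the ends of a path, so G = P_8. A path has exactly one nontrivial symmetry — reversal — giving Aut(G) of order 2.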